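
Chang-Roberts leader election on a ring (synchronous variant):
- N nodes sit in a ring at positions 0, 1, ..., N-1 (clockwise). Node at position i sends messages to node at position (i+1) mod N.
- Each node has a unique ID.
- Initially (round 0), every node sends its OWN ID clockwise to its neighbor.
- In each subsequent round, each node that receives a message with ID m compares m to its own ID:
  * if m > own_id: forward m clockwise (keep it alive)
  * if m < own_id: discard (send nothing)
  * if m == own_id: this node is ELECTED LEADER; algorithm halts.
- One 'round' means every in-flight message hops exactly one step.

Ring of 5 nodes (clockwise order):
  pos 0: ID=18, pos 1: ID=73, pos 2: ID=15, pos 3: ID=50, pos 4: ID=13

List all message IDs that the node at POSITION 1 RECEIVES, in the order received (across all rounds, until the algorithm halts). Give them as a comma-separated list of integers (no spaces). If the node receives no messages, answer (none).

Round 1: pos1(id73) recv 18: drop; pos2(id15) recv 73: fwd; pos3(id50) recv 15: drop; pos4(id13) recv 50: fwd; pos0(id18) recv 13: drop
Round 2: pos3(id50) recv 73: fwd; pos0(id18) recv 50: fwd
Round 3: pos4(id13) recv 73: fwd; pos1(id73) recv 50: drop
Round 4: pos0(id18) recv 73: fwd
Round 5: pos1(id73) recv 73: ELECTED

Answer: 18,50,73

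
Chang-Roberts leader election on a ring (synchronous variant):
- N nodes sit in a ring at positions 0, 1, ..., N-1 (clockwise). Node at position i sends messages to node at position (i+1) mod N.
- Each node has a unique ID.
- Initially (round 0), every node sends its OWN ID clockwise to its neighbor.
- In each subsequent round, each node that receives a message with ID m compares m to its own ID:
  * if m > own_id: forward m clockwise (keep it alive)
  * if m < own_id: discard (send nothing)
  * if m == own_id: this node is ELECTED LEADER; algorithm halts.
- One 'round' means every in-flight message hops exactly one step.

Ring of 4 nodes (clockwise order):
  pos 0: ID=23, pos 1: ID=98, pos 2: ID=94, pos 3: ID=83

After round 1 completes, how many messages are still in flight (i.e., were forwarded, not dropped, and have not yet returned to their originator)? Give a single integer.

Round 1: pos1(id98) recv 23: drop; pos2(id94) recv 98: fwd; pos3(id83) recv 94: fwd; pos0(id23) recv 83: fwd
After round 1: 3 messages still in flight

Answer: 3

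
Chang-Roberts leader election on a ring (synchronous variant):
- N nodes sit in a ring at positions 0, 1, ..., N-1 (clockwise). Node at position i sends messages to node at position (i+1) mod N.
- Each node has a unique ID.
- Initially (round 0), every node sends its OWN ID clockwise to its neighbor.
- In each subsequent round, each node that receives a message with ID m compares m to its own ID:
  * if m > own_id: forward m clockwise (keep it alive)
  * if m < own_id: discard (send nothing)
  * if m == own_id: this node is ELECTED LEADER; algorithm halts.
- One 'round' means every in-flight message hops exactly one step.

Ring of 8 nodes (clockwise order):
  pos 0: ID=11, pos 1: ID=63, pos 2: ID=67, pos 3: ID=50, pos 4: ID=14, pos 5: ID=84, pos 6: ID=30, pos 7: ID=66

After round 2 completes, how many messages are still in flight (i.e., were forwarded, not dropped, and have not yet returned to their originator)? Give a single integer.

Round 1: pos1(id63) recv 11: drop; pos2(id67) recv 63: drop; pos3(id50) recv 67: fwd; pos4(id14) recv 50: fwd; pos5(id84) recv 14: drop; pos6(id30) recv 84: fwd; pos7(id66) recv 30: drop; pos0(id11) recv 66: fwd
Round 2: pos4(id14) recv 67: fwd; pos5(id84) recv 50: drop; pos7(id66) recv 84: fwd; pos1(id63) recv 66: fwd
After round 2: 3 messages still in flight

Answer: 3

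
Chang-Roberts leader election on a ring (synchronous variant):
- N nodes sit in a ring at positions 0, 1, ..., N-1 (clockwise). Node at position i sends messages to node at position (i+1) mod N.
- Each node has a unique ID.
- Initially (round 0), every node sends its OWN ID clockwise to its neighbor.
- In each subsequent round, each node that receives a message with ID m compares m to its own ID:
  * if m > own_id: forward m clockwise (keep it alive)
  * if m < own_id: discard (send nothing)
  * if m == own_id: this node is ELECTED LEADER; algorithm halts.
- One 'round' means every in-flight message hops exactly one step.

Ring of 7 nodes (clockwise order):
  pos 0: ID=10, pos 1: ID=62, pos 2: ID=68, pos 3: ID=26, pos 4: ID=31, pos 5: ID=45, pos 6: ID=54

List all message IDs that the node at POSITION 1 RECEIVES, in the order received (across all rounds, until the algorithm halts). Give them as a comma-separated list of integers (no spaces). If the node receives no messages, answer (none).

Round 1: pos1(id62) recv 10: drop; pos2(id68) recv 62: drop; pos3(id26) recv 68: fwd; pos4(id31) recv 26: drop; pos5(id45) recv 31: drop; pos6(id54) recv 45: drop; pos0(id10) recv 54: fwd
Round 2: pos4(id31) recv 68: fwd; pos1(id62) recv 54: drop
Round 3: pos5(id45) recv 68: fwd
Round 4: pos6(id54) recv 68: fwd
Round 5: pos0(id10) recv 68: fwd
Round 6: pos1(id62) recv 68: fwd
Round 7: pos2(id68) recv 68: ELECTED

Answer: 10,54,68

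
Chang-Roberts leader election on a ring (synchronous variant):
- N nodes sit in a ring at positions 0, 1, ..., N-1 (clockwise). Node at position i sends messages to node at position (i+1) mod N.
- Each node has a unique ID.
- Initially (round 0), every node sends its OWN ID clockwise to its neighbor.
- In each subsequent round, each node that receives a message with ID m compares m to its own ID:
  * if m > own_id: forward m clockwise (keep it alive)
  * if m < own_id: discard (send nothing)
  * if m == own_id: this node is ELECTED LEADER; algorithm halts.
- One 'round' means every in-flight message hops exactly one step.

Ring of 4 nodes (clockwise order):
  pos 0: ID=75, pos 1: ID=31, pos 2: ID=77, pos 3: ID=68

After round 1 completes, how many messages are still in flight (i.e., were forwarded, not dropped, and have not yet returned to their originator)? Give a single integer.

Answer: 2

Derivation:
Round 1: pos1(id31) recv 75: fwd; pos2(id77) recv 31: drop; pos3(id68) recv 77: fwd; pos0(id75) recv 68: drop
After round 1: 2 messages still in flight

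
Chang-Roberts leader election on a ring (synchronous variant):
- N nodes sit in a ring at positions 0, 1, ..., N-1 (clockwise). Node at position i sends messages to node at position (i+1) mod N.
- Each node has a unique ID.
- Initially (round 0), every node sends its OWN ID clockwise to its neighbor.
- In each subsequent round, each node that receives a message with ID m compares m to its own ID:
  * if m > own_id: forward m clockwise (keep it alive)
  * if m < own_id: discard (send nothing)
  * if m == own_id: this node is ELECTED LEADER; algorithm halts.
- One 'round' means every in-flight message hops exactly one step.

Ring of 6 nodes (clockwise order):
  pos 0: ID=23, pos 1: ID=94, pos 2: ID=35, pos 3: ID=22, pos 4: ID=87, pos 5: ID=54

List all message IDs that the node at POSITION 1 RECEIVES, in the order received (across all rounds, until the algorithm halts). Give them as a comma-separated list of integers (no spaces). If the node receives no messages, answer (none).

Round 1: pos1(id94) recv 23: drop; pos2(id35) recv 94: fwd; pos3(id22) recv 35: fwd; pos4(id87) recv 22: drop; pos5(id54) recv 87: fwd; pos0(id23) recv 54: fwd
Round 2: pos3(id22) recv 94: fwd; pos4(id87) recv 35: drop; pos0(id23) recv 87: fwd; pos1(id94) recv 54: drop
Round 3: pos4(id87) recv 94: fwd; pos1(id94) recv 87: drop
Round 4: pos5(id54) recv 94: fwd
Round 5: pos0(id23) recv 94: fwd
Round 6: pos1(id94) recv 94: ELECTED

Answer: 23,54,87,94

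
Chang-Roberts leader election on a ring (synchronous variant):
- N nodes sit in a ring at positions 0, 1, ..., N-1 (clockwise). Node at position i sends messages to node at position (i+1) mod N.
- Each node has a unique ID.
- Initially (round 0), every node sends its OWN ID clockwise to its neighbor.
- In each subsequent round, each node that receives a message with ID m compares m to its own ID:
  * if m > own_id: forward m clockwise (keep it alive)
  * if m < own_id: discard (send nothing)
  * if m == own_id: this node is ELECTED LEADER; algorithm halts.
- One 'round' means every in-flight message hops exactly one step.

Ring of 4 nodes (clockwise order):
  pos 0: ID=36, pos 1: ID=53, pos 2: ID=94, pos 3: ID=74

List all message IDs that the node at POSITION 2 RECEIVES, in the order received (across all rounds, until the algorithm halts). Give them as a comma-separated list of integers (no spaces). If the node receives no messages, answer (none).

Answer: 53,74,94

Derivation:
Round 1: pos1(id53) recv 36: drop; pos2(id94) recv 53: drop; pos3(id74) recv 94: fwd; pos0(id36) recv 74: fwd
Round 2: pos0(id36) recv 94: fwd; pos1(id53) recv 74: fwd
Round 3: pos1(id53) recv 94: fwd; pos2(id94) recv 74: drop
Round 4: pos2(id94) recv 94: ELECTED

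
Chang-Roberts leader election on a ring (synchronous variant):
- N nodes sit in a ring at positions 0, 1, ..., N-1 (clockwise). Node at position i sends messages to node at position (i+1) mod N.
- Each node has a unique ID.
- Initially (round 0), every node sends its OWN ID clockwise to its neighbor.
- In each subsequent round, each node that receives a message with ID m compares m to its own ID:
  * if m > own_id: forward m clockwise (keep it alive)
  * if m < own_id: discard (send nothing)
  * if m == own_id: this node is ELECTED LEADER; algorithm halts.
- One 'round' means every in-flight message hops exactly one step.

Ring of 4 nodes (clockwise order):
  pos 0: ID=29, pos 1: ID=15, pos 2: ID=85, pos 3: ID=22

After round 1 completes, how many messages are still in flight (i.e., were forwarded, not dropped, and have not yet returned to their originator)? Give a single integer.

Answer: 2

Derivation:
Round 1: pos1(id15) recv 29: fwd; pos2(id85) recv 15: drop; pos3(id22) recv 85: fwd; pos0(id29) recv 22: drop
After round 1: 2 messages still in flight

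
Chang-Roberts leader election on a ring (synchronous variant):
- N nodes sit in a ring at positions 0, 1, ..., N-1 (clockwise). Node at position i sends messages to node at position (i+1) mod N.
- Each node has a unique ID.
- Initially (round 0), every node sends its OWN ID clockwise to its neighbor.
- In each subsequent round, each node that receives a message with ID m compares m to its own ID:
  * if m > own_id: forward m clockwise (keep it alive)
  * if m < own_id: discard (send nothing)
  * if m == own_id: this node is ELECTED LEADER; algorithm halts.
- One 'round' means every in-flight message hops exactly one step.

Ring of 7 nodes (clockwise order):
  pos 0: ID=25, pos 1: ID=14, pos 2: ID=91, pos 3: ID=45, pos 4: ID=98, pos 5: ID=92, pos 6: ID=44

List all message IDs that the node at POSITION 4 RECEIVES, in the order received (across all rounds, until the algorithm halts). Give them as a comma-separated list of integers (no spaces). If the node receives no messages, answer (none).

Answer: 45,91,92,98

Derivation:
Round 1: pos1(id14) recv 25: fwd; pos2(id91) recv 14: drop; pos3(id45) recv 91: fwd; pos4(id98) recv 45: drop; pos5(id92) recv 98: fwd; pos6(id44) recv 92: fwd; pos0(id25) recv 44: fwd
Round 2: pos2(id91) recv 25: drop; pos4(id98) recv 91: drop; pos6(id44) recv 98: fwd; pos0(id25) recv 92: fwd; pos1(id14) recv 44: fwd
Round 3: pos0(id25) recv 98: fwd; pos1(id14) recv 92: fwd; pos2(id91) recv 44: drop
Round 4: pos1(id14) recv 98: fwd; pos2(id91) recv 92: fwd
Round 5: pos2(id91) recv 98: fwd; pos3(id45) recv 92: fwd
Round 6: pos3(id45) recv 98: fwd; pos4(id98) recv 92: drop
Round 7: pos4(id98) recv 98: ELECTED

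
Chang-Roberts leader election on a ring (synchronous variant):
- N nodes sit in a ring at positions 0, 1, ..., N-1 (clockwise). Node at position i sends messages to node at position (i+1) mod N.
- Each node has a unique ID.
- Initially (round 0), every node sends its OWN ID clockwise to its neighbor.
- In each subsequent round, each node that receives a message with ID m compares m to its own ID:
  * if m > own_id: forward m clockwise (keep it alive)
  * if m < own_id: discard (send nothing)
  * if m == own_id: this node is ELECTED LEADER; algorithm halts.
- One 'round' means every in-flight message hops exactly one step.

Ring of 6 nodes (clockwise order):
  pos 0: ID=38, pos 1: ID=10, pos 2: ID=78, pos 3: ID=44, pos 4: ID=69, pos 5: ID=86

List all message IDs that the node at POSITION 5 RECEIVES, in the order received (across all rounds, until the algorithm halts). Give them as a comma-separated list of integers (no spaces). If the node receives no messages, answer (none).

Answer: 69,78,86

Derivation:
Round 1: pos1(id10) recv 38: fwd; pos2(id78) recv 10: drop; pos3(id44) recv 78: fwd; pos4(id69) recv 44: drop; pos5(id86) recv 69: drop; pos0(id38) recv 86: fwd
Round 2: pos2(id78) recv 38: drop; pos4(id69) recv 78: fwd; pos1(id10) recv 86: fwd
Round 3: pos5(id86) recv 78: drop; pos2(id78) recv 86: fwd
Round 4: pos3(id44) recv 86: fwd
Round 5: pos4(id69) recv 86: fwd
Round 6: pos5(id86) recv 86: ELECTED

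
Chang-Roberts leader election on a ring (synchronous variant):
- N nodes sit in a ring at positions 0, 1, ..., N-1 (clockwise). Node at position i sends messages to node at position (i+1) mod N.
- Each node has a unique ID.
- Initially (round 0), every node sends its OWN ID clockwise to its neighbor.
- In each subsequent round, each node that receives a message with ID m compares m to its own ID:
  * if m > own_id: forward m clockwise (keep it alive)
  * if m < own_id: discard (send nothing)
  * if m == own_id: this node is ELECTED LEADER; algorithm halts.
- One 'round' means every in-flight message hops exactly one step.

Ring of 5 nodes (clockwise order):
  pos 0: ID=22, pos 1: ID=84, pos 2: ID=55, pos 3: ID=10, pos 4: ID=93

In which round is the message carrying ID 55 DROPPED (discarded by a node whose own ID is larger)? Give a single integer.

Round 1: pos1(id84) recv 22: drop; pos2(id55) recv 84: fwd; pos3(id10) recv 55: fwd; pos4(id93) recv 10: drop; pos0(id22) recv 93: fwd
Round 2: pos3(id10) recv 84: fwd; pos4(id93) recv 55: drop; pos1(id84) recv 93: fwd
Round 3: pos4(id93) recv 84: drop; pos2(id55) recv 93: fwd
Round 4: pos3(id10) recv 93: fwd
Round 5: pos4(id93) recv 93: ELECTED
Message ID 55 originates at pos 2; dropped at pos 4 in round 2

Answer: 2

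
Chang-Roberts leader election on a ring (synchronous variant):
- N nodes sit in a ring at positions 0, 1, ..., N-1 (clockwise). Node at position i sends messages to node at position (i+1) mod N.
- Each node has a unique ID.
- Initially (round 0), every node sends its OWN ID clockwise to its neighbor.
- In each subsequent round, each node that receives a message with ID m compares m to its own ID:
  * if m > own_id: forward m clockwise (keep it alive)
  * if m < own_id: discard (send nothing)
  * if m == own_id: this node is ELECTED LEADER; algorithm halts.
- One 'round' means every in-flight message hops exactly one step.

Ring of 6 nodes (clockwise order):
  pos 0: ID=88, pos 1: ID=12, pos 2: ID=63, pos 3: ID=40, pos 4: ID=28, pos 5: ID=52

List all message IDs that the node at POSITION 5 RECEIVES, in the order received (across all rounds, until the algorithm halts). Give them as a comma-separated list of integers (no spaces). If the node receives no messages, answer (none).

Answer: 28,40,63,88

Derivation:
Round 1: pos1(id12) recv 88: fwd; pos2(id63) recv 12: drop; pos3(id40) recv 63: fwd; pos4(id28) recv 40: fwd; pos5(id52) recv 28: drop; pos0(id88) recv 52: drop
Round 2: pos2(id63) recv 88: fwd; pos4(id28) recv 63: fwd; pos5(id52) recv 40: drop
Round 3: pos3(id40) recv 88: fwd; pos5(id52) recv 63: fwd
Round 4: pos4(id28) recv 88: fwd; pos0(id88) recv 63: drop
Round 5: pos5(id52) recv 88: fwd
Round 6: pos0(id88) recv 88: ELECTED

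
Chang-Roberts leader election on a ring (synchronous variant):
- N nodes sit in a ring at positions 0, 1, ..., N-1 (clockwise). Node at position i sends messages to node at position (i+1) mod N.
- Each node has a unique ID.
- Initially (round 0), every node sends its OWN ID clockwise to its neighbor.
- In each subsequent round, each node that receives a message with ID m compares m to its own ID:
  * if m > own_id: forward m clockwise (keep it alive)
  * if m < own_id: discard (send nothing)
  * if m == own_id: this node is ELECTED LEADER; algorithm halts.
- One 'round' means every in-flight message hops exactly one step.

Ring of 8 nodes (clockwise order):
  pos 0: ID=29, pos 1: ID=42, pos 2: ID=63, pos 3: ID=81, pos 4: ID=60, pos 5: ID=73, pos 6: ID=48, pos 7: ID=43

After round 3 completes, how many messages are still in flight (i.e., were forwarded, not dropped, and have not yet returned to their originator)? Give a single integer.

Answer: 3

Derivation:
Round 1: pos1(id42) recv 29: drop; pos2(id63) recv 42: drop; pos3(id81) recv 63: drop; pos4(id60) recv 81: fwd; pos5(id73) recv 60: drop; pos6(id48) recv 73: fwd; pos7(id43) recv 48: fwd; pos0(id29) recv 43: fwd
Round 2: pos5(id73) recv 81: fwd; pos7(id43) recv 73: fwd; pos0(id29) recv 48: fwd; pos1(id42) recv 43: fwd
Round 3: pos6(id48) recv 81: fwd; pos0(id29) recv 73: fwd; pos1(id42) recv 48: fwd; pos2(id63) recv 43: drop
After round 3: 3 messages still in flight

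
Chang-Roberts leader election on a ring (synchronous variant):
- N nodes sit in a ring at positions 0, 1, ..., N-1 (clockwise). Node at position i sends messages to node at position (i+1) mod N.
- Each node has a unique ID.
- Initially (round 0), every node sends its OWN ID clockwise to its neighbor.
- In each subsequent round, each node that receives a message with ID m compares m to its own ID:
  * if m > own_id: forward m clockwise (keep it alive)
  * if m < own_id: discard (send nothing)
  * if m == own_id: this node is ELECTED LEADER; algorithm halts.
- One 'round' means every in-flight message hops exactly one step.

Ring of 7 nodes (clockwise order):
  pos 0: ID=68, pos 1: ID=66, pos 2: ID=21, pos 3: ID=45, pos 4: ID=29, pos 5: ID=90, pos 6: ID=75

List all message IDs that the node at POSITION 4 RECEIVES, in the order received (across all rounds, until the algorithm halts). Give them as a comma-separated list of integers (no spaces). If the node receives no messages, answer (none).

Answer: 45,66,68,75,90

Derivation:
Round 1: pos1(id66) recv 68: fwd; pos2(id21) recv 66: fwd; pos3(id45) recv 21: drop; pos4(id29) recv 45: fwd; pos5(id90) recv 29: drop; pos6(id75) recv 90: fwd; pos0(id68) recv 75: fwd
Round 2: pos2(id21) recv 68: fwd; pos3(id45) recv 66: fwd; pos5(id90) recv 45: drop; pos0(id68) recv 90: fwd; pos1(id66) recv 75: fwd
Round 3: pos3(id45) recv 68: fwd; pos4(id29) recv 66: fwd; pos1(id66) recv 90: fwd; pos2(id21) recv 75: fwd
Round 4: pos4(id29) recv 68: fwd; pos5(id90) recv 66: drop; pos2(id21) recv 90: fwd; pos3(id45) recv 75: fwd
Round 5: pos5(id90) recv 68: drop; pos3(id45) recv 90: fwd; pos4(id29) recv 75: fwd
Round 6: pos4(id29) recv 90: fwd; pos5(id90) recv 75: drop
Round 7: pos5(id90) recv 90: ELECTED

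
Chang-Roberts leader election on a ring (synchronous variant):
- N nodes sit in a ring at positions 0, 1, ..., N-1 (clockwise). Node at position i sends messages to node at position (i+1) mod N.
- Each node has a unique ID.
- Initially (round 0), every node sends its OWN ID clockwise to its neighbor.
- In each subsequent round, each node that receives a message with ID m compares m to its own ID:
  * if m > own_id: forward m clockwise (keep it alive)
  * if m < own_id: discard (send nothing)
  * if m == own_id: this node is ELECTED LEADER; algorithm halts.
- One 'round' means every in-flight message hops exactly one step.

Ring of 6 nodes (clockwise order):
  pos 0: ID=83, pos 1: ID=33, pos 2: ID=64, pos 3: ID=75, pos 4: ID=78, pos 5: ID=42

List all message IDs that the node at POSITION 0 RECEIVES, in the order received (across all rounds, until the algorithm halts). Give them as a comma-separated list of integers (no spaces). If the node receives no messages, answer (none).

Round 1: pos1(id33) recv 83: fwd; pos2(id64) recv 33: drop; pos3(id75) recv 64: drop; pos4(id78) recv 75: drop; pos5(id42) recv 78: fwd; pos0(id83) recv 42: drop
Round 2: pos2(id64) recv 83: fwd; pos0(id83) recv 78: drop
Round 3: pos3(id75) recv 83: fwd
Round 4: pos4(id78) recv 83: fwd
Round 5: pos5(id42) recv 83: fwd
Round 6: pos0(id83) recv 83: ELECTED

Answer: 42,78,83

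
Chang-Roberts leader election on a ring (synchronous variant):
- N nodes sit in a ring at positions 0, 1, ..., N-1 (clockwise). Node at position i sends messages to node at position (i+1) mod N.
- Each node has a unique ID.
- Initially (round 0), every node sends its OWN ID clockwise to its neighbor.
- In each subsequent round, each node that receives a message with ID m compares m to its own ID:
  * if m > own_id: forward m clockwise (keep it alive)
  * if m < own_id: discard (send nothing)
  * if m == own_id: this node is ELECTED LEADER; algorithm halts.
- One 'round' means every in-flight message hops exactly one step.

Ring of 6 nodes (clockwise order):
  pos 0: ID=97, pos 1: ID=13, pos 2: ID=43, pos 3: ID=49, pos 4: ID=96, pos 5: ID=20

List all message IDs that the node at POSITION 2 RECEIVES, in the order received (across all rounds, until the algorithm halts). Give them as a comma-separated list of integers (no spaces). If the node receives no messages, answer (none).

Round 1: pos1(id13) recv 97: fwd; pos2(id43) recv 13: drop; pos3(id49) recv 43: drop; pos4(id96) recv 49: drop; pos5(id20) recv 96: fwd; pos0(id97) recv 20: drop
Round 2: pos2(id43) recv 97: fwd; pos0(id97) recv 96: drop
Round 3: pos3(id49) recv 97: fwd
Round 4: pos4(id96) recv 97: fwd
Round 5: pos5(id20) recv 97: fwd
Round 6: pos0(id97) recv 97: ELECTED

Answer: 13,97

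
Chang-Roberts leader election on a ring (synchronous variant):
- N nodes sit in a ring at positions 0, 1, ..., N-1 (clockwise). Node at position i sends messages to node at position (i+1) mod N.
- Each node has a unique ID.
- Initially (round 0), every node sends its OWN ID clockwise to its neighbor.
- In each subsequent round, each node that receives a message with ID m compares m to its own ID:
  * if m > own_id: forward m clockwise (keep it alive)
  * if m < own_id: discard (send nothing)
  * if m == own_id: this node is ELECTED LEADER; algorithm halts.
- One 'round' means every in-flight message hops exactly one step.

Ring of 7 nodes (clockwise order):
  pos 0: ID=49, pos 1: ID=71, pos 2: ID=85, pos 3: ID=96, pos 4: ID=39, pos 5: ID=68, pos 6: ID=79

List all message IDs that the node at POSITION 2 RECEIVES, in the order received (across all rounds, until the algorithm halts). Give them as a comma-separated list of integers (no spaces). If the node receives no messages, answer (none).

Round 1: pos1(id71) recv 49: drop; pos2(id85) recv 71: drop; pos3(id96) recv 85: drop; pos4(id39) recv 96: fwd; pos5(id68) recv 39: drop; pos6(id79) recv 68: drop; pos0(id49) recv 79: fwd
Round 2: pos5(id68) recv 96: fwd; pos1(id71) recv 79: fwd
Round 3: pos6(id79) recv 96: fwd; pos2(id85) recv 79: drop
Round 4: pos0(id49) recv 96: fwd
Round 5: pos1(id71) recv 96: fwd
Round 6: pos2(id85) recv 96: fwd
Round 7: pos3(id96) recv 96: ELECTED

Answer: 71,79,96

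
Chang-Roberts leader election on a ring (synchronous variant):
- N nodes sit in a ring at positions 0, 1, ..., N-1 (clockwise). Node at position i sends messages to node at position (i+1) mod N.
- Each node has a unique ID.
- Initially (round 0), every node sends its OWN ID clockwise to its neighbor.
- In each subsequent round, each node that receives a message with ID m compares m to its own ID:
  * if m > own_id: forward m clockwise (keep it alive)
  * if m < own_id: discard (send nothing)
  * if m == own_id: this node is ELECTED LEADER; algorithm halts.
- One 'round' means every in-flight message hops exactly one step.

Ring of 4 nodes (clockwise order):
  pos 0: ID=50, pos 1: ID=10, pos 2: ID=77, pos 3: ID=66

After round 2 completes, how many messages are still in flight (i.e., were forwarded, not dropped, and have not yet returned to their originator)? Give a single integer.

Round 1: pos1(id10) recv 50: fwd; pos2(id77) recv 10: drop; pos3(id66) recv 77: fwd; pos0(id50) recv 66: fwd
Round 2: pos2(id77) recv 50: drop; pos0(id50) recv 77: fwd; pos1(id10) recv 66: fwd
After round 2: 2 messages still in flight

Answer: 2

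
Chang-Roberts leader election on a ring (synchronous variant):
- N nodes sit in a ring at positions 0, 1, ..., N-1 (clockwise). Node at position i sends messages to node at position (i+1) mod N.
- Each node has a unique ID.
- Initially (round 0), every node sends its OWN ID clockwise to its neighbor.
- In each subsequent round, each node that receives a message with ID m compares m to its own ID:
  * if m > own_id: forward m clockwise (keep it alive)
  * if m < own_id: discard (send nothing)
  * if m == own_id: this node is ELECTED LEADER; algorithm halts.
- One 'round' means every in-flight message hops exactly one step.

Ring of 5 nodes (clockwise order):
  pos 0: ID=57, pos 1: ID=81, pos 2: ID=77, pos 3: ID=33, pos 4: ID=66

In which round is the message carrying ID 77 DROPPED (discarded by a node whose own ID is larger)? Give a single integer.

Answer: 4

Derivation:
Round 1: pos1(id81) recv 57: drop; pos2(id77) recv 81: fwd; pos3(id33) recv 77: fwd; pos4(id66) recv 33: drop; pos0(id57) recv 66: fwd
Round 2: pos3(id33) recv 81: fwd; pos4(id66) recv 77: fwd; pos1(id81) recv 66: drop
Round 3: pos4(id66) recv 81: fwd; pos0(id57) recv 77: fwd
Round 4: pos0(id57) recv 81: fwd; pos1(id81) recv 77: drop
Round 5: pos1(id81) recv 81: ELECTED
Message ID 77 originates at pos 2; dropped at pos 1 in round 4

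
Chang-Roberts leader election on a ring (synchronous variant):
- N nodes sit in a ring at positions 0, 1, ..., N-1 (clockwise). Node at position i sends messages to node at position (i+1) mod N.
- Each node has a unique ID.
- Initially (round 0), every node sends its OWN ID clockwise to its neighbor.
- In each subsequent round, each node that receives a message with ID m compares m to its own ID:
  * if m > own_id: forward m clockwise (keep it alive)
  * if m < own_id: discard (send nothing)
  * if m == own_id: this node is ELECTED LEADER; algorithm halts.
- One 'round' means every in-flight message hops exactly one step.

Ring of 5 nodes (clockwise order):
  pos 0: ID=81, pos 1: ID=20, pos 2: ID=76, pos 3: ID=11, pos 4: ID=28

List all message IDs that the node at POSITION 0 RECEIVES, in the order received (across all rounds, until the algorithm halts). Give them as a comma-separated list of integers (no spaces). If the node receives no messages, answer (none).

Round 1: pos1(id20) recv 81: fwd; pos2(id76) recv 20: drop; pos3(id11) recv 76: fwd; pos4(id28) recv 11: drop; pos0(id81) recv 28: drop
Round 2: pos2(id76) recv 81: fwd; pos4(id28) recv 76: fwd
Round 3: pos3(id11) recv 81: fwd; pos0(id81) recv 76: drop
Round 4: pos4(id28) recv 81: fwd
Round 5: pos0(id81) recv 81: ELECTED

Answer: 28,76,81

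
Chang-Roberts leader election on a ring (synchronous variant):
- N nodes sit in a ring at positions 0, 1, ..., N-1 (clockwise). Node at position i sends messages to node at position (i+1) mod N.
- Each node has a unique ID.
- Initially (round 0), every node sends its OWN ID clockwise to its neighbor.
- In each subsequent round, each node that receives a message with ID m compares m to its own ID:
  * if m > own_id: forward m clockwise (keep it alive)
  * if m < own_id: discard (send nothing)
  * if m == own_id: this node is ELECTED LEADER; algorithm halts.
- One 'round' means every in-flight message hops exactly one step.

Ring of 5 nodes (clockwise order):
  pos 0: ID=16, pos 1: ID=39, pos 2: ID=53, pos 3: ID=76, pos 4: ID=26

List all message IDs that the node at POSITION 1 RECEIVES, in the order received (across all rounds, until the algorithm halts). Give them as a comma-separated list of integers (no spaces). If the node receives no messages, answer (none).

Answer: 16,26,76

Derivation:
Round 1: pos1(id39) recv 16: drop; pos2(id53) recv 39: drop; pos3(id76) recv 53: drop; pos4(id26) recv 76: fwd; pos0(id16) recv 26: fwd
Round 2: pos0(id16) recv 76: fwd; pos1(id39) recv 26: drop
Round 3: pos1(id39) recv 76: fwd
Round 4: pos2(id53) recv 76: fwd
Round 5: pos3(id76) recv 76: ELECTED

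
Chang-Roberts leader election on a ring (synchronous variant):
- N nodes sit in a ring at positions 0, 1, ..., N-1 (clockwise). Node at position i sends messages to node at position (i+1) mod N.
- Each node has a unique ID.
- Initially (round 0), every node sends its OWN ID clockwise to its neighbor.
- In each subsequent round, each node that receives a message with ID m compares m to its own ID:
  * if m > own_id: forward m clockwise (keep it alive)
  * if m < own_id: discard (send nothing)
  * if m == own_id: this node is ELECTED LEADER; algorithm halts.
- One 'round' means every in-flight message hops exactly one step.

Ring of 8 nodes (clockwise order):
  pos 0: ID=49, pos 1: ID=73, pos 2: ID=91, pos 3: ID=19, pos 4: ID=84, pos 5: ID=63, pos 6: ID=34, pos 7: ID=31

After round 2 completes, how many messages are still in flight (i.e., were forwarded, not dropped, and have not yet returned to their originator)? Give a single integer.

Answer: 3

Derivation:
Round 1: pos1(id73) recv 49: drop; pos2(id91) recv 73: drop; pos3(id19) recv 91: fwd; pos4(id84) recv 19: drop; pos5(id63) recv 84: fwd; pos6(id34) recv 63: fwd; pos7(id31) recv 34: fwd; pos0(id49) recv 31: drop
Round 2: pos4(id84) recv 91: fwd; pos6(id34) recv 84: fwd; pos7(id31) recv 63: fwd; pos0(id49) recv 34: drop
After round 2: 3 messages still in flight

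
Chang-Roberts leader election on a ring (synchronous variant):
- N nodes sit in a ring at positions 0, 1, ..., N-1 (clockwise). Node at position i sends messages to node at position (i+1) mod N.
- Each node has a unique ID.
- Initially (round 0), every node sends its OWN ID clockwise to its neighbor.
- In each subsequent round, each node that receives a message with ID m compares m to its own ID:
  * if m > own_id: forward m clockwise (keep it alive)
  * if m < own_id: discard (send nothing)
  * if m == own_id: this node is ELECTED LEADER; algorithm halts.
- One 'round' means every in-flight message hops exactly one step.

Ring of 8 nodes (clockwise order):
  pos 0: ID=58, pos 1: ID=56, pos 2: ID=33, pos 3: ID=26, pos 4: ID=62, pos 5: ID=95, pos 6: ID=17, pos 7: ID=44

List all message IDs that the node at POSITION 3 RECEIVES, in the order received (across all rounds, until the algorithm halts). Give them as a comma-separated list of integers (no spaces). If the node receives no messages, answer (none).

Answer: 33,56,58,95

Derivation:
Round 1: pos1(id56) recv 58: fwd; pos2(id33) recv 56: fwd; pos3(id26) recv 33: fwd; pos4(id62) recv 26: drop; pos5(id95) recv 62: drop; pos6(id17) recv 95: fwd; pos7(id44) recv 17: drop; pos0(id58) recv 44: drop
Round 2: pos2(id33) recv 58: fwd; pos3(id26) recv 56: fwd; pos4(id62) recv 33: drop; pos7(id44) recv 95: fwd
Round 3: pos3(id26) recv 58: fwd; pos4(id62) recv 56: drop; pos0(id58) recv 95: fwd
Round 4: pos4(id62) recv 58: drop; pos1(id56) recv 95: fwd
Round 5: pos2(id33) recv 95: fwd
Round 6: pos3(id26) recv 95: fwd
Round 7: pos4(id62) recv 95: fwd
Round 8: pos5(id95) recv 95: ELECTED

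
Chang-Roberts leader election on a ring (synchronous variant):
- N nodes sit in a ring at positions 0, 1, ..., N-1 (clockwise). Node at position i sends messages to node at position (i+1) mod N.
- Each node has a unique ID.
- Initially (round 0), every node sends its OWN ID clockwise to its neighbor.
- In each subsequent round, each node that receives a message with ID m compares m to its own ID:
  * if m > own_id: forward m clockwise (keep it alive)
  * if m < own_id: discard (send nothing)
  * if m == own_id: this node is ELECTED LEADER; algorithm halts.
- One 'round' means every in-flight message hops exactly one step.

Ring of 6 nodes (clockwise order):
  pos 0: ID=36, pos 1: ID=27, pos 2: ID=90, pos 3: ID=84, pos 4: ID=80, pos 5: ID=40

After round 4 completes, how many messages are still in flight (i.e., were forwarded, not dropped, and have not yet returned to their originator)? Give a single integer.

Round 1: pos1(id27) recv 36: fwd; pos2(id90) recv 27: drop; pos3(id84) recv 90: fwd; pos4(id80) recv 84: fwd; pos5(id40) recv 80: fwd; pos0(id36) recv 40: fwd
Round 2: pos2(id90) recv 36: drop; pos4(id80) recv 90: fwd; pos5(id40) recv 84: fwd; pos0(id36) recv 80: fwd; pos1(id27) recv 40: fwd
Round 3: pos5(id40) recv 90: fwd; pos0(id36) recv 84: fwd; pos1(id27) recv 80: fwd; pos2(id90) recv 40: drop
Round 4: pos0(id36) recv 90: fwd; pos1(id27) recv 84: fwd; pos2(id90) recv 80: drop
After round 4: 2 messages still in flight

Answer: 2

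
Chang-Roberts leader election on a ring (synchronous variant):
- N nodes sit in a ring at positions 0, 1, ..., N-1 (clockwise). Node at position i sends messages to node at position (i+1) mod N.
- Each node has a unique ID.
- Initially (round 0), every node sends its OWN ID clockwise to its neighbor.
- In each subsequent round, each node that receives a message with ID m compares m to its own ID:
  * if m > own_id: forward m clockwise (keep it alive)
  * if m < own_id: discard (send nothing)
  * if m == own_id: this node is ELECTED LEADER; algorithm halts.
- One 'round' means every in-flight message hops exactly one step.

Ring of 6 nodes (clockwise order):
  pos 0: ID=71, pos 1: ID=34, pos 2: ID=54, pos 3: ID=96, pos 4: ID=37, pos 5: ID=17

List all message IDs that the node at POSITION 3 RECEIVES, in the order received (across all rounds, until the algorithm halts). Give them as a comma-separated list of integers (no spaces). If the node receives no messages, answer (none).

Round 1: pos1(id34) recv 71: fwd; pos2(id54) recv 34: drop; pos3(id96) recv 54: drop; pos4(id37) recv 96: fwd; pos5(id17) recv 37: fwd; pos0(id71) recv 17: drop
Round 2: pos2(id54) recv 71: fwd; pos5(id17) recv 96: fwd; pos0(id71) recv 37: drop
Round 3: pos3(id96) recv 71: drop; pos0(id71) recv 96: fwd
Round 4: pos1(id34) recv 96: fwd
Round 5: pos2(id54) recv 96: fwd
Round 6: pos3(id96) recv 96: ELECTED

Answer: 54,71,96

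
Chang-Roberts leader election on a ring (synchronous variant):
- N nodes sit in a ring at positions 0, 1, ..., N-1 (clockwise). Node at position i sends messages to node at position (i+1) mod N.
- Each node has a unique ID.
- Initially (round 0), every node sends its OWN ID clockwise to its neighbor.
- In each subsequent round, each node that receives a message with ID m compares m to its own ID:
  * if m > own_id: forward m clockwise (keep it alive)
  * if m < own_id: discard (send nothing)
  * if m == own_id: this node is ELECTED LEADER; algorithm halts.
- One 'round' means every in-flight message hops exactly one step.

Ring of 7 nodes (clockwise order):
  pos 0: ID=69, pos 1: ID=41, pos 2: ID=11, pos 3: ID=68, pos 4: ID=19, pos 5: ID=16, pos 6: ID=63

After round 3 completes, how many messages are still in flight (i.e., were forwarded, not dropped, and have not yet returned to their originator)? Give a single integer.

Answer: 2

Derivation:
Round 1: pos1(id41) recv 69: fwd; pos2(id11) recv 41: fwd; pos3(id68) recv 11: drop; pos4(id19) recv 68: fwd; pos5(id16) recv 19: fwd; pos6(id63) recv 16: drop; pos0(id69) recv 63: drop
Round 2: pos2(id11) recv 69: fwd; pos3(id68) recv 41: drop; pos5(id16) recv 68: fwd; pos6(id63) recv 19: drop
Round 3: pos3(id68) recv 69: fwd; pos6(id63) recv 68: fwd
After round 3: 2 messages still in flight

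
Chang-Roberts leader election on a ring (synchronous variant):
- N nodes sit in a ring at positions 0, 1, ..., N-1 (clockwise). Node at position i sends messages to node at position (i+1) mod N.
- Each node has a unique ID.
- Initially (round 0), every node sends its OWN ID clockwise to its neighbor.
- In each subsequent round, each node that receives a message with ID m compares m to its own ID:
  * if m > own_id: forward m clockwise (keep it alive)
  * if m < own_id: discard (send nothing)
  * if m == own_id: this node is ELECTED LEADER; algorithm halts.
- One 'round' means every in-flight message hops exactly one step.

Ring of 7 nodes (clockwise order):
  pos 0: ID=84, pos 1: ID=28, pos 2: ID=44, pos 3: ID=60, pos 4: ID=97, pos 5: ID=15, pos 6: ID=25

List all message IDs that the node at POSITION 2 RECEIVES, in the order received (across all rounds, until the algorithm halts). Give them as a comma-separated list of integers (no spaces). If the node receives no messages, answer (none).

Round 1: pos1(id28) recv 84: fwd; pos2(id44) recv 28: drop; pos3(id60) recv 44: drop; pos4(id97) recv 60: drop; pos5(id15) recv 97: fwd; pos6(id25) recv 15: drop; pos0(id84) recv 25: drop
Round 2: pos2(id44) recv 84: fwd; pos6(id25) recv 97: fwd
Round 3: pos3(id60) recv 84: fwd; pos0(id84) recv 97: fwd
Round 4: pos4(id97) recv 84: drop; pos1(id28) recv 97: fwd
Round 5: pos2(id44) recv 97: fwd
Round 6: pos3(id60) recv 97: fwd
Round 7: pos4(id97) recv 97: ELECTED

Answer: 28,84,97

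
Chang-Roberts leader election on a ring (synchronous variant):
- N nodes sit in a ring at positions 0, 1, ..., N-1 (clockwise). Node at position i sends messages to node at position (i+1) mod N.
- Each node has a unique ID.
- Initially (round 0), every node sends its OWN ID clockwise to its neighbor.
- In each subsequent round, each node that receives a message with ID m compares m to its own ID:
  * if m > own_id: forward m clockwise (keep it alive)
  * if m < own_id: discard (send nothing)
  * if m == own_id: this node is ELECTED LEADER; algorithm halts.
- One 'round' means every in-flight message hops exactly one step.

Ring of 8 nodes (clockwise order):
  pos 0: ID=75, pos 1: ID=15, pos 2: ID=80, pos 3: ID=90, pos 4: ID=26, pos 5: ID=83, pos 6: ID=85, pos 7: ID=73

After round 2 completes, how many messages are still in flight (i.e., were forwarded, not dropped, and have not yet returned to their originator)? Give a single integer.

Round 1: pos1(id15) recv 75: fwd; pos2(id80) recv 15: drop; pos3(id90) recv 80: drop; pos4(id26) recv 90: fwd; pos5(id83) recv 26: drop; pos6(id85) recv 83: drop; pos7(id73) recv 85: fwd; pos0(id75) recv 73: drop
Round 2: pos2(id80) recv 75: drop; pos5(id83) recv 90: fwd; pos0(id75) recv 85: fwd
After round 2: 2 messages still in flight

Answer: 2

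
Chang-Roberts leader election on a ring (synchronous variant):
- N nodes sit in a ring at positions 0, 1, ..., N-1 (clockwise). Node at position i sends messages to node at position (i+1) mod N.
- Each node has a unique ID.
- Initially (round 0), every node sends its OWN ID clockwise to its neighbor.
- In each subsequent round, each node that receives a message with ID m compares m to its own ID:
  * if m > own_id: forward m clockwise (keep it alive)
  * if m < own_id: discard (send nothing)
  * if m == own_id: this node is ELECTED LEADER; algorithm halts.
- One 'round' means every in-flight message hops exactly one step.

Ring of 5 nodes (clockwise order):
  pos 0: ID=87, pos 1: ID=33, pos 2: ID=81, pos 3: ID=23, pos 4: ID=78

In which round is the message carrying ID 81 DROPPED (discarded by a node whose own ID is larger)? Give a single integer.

Round 1: pos1(id33) recv 87: fwd; pos2(id81) recv 33: drop; pos3(id23) recv 81: fwd; pos4(id78) recv 23: drop; pos0(id87) recv 78: drop
Round 2: pos2(id81) recv 87: fwd; pos4(id78) recv 81: fwd
Round 3: pos3(id23) recv 87: fwd; pos0(id87) recv 81: drop
Round 4: pos4(id78) recv 87: fwd
Round 5: pos0(id87) recv 87: ELECTED
Message ID 81 originates at pos 2; dropped at pos 0 in round 3

Answer: 3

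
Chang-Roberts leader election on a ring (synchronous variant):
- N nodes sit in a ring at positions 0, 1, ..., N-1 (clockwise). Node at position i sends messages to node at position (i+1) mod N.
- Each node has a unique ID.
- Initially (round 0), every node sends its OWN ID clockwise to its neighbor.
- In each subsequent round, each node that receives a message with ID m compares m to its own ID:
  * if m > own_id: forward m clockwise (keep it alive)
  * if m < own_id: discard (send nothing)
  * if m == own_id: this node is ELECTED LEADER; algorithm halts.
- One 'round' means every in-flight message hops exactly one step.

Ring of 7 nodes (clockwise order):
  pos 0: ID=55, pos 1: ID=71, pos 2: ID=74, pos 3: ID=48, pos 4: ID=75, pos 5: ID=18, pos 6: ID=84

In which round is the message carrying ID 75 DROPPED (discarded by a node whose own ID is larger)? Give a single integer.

Round 1: pos1(id71) recv 55: drop; pos2(id74) recv 71: drop; pos3(id48) recv 74: fwd; pos4(id75) recv 48: drop; pos5(id18) recv 75: fwd; pos6(id84) recv 18: drop; pos0(id55) recv 84: fwd
Round 2: pos4(id75) recv 74: drop; pos6(id84) recv 75: drop; pos1(id71) recv 84: fwd
Round 3: pos2(id74) recv 84: fwd
Round 4: pos3(id48) recv 84: fwd
Round 5: pos4(id75) recv 84: fwd
Round 6: pos5(id18) recv 84: fwd
Round 7: pos6(id84) recv 84: ELECTED
Message ID 75 originates at pos 4; dropped at pos 6 in round 2

Answer: 2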